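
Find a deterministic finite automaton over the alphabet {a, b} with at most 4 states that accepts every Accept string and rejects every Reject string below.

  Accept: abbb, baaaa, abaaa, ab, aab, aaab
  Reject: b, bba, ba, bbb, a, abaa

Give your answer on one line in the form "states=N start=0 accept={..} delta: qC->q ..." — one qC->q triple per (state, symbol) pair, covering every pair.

states=4 start=0 accept={2,3} delta: 0a->1 0b->0 1a->2 1b->3 2a->1 2b->2 3a->0 3b->1

Fold the examples into a partial DFA from state 0: repeatedly fix the first undefined (state, symbol) met by the shortest-then-alphabetical prefix, trying targets in increasing order and rejecting any under which an Accept and a Reject string meet in one state with the same remainder; add a state when all current targets are rejected. Accepting states are where Accept strings end.
a: 0a undefined. 0a->0: no, abbb/bbb meet in 0 with "bbb" left. Open state 1: 0a->1.
b: 0b undefined. 0b->0: ok.
aa: 1a undefined. 1a->0: no, baaaa/b meet in 0. 1a->1: no, baaaa/bba meet in 1. Open state 2: 1a->2.
ab: 1b undefined. 1b->0: no, abbb/b meet in 0. 1b->1: no, abbb/bba meet in 1. 1b->2: no, baaaa/abaa meet in 2 with "aa" left. Open state 3: 1b->3.
aaa: 2a undefined. 2a->0: no, baaaa/bba meet in 1. 2a->1: ok.
aab: 2b undefined. 2b->0: no, aab/b meet in 0. 2b->1: no, aab/bba meet in 1. 2b->2: ok.
aba: 3a undefined. 3a->0: ok.
abb: 3b undefined. 3b->0: no, abbb/b meet in 0. 3b->1: ok.
All examples now run through 4 states with every (state, symbol) defined. Accept strings end in {2,3}, Reject strings end in {0,1}; accept={2,3}.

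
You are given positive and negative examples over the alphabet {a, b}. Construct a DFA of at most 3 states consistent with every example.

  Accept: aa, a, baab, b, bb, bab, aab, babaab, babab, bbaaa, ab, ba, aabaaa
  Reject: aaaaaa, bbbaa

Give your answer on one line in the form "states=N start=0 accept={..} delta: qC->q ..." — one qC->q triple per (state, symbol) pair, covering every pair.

states=3 start=0 accept={1,2} delta: 0a->1 0b->1 1a->2 1b->1 2a->0 2b->1

State merging on the prefix tree: take the shortest (then alphabetical) example prefix whose next move is undefined and point that move at state 0, else 1, else 2, ...; a target is out if some Accept/Reject pair would then sit in one state with the same input left (inseparable). If every existing state is out, open a new one.
a: 0a undefined. 0a->0: no, aa/aaaaaa meet in 0. Open state 1: 0a->1.
b: 0b undefined. 0b->0: no, aa/bbbaa meet in 1 with "a" left. 0b->1: ok.
aa: 1a undefined. 1a->0: no, aa/aaaaaa meet in 0. 1a->1: no, aa/aaaaaa meet in 1. Open state 2: 1a->2.
ab: 1b undefined. 1b->0: no, bbaaa/bbbaa meet in 2 with "a" left. 1b->1: ok.
aaa: 2a undefined. 2a->0: ok.
aab: 2b undefined. 2b->0: no, bab/aaaaaa meet in 0. 2b->1: ok.
All examples now run through 3 states with every (state, symbol) defined. Accept strings end in {1,2}, Reject strings end in {0}; accept={1,2}.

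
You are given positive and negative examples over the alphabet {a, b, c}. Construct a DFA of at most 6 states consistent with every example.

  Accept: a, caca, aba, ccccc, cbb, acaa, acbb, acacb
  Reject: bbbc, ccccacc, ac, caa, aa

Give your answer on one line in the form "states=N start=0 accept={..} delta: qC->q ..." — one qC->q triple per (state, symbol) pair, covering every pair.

states=5 start=0 accept={1,4} delta: 0a->1 0b->0 0c->2 1a->0 1b->0 1c->3 2a->1 2b->3 2c->1 3a->4 3b->4 3c->2 4a->1 4b->1 4c->3

State merging on the prefix tree: take the shortest (then alphabetical) example prefix whose next move is undefined and point that move at state 0, else 1, else 2, ...; a target is out if some Accept/Reject pair would then sit in one state with the same input left (inseparable). If every existing state is out, open a new one.
a: 0a undefined. 0a->0: no, a/aa meet in 0. Open state 1: 0a->1.
b: 0b undefined. 0b->0: ok.
c: 0c undefined. 0c->0: no, ccccc/bbbc meet in 0. 0c->1: no, a/bbbc meet in 1. Open state 2: 0c->2.
aa: 1a undefined. 1a->0: ok.
ab: 1b undefined. 1b->0: ok.
ac: 1c undefined. 1c->0: no, acaa/ac meet in 0. 1c->1: no, a/ac meet in 1. 1c->2: no, acaa/caa meet in 2 with "aa" left. Open state 3: 1c->3.
ca: 2a undefined. 2a->0: no, a/caa meet in 1. 2a->1: ok.
cb: 2b undefined. 2b->0: no, cbb/caa meet in 0. 2b->1: no, cbb/caa meet in 0. 2b->2: no, cbb/bbbc meet in 2. 2b->3: ok.
cc: 2c undefined. 2c->0: no, ccccc/bbbc meet in 2. 2c->1: ok.
aca: 3a undefined. 3a->0: no, caca/caa meet in 0. 3a->1: no, acaa/caa meet in 0. 3a->2: no, caca/bbbc meet in 2. 3a->3: no, caca/ac meet in 3. Open state 4: 3a->4.
acb: 3b undefined. 3b->0: no, cbb/caa meet in 0. 3b->1: no, acbb/caa meet in 0. 3b->2: no, cbb/bbbc meet in 2. 3b->3: no, cbb/ac meet in 3. 3b->4: ok.
acaa: 4a undefined. 4a->0: no, acaa/caa meet in 0. 4a->1: ok.
acac: 4c undefined. 4c->0: no, acacb/caa meet in 0. 4c->1: no, acacb/caa meet in 0. 4c->2: no, acacb/ac meet in 3. 4c->3: ok.
acbb: 4b undefined. 4b->0: no, acbb/caa meet in 0. 4b->1: ok.
cccc: 3c undefined. 3c->0: no, ccccc/bbbc meet in 2. 3c->1: no, a/ccccacc meet in 1. 3c->2: ok.
All examples now run through 5 states with every (state, symbol) defined. Accept strings end in {1,4}, Reject strings end in {0,2,3}; accept={1,4}.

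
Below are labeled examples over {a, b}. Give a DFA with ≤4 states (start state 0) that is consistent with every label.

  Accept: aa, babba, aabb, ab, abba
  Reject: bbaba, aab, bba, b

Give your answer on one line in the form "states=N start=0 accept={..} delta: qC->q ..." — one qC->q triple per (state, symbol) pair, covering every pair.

states=3 start=0 accept={2} delta: 0a->1 0b->0 1a->2 1b->2 2a->0 2b->1

Fold the examples into a partial DFA from state 0: repeatedly fix the first undefined (state, symbol) met by the shortest-then-alphabetical prefix, trying targets in increasing order and rejecting any under which an Accept and a Reject string meet in one state with the same remainder; add a state when all current targets are rejected. Accepting states are where Accept strings end.
a: 0a undefined. 0a->0: no, ab/aab meet in 0 with "b" left. Open state 1: 0a->1.
b: 0b undefined. 0b->0: ok.
aa: 1a undefined. 1a->0: no, aa/aab meet in 0. 1a->1: no, aa/bba meet in 1. Open state 2: 1a->2.
ab: 1b undefined. 1b->0: no, babba/bbaba meet in 1. 1b->1: no, aa/bbaba meet in 2. 1b->2: ok.
aab: 2b undefined. 2b->0: no, babba/bba meet in 1. 2b->1: ok.
bbaba: 2a undefined. 2a->0: ok.
All examples now run through 3 states with every (state, symbol) defined. Accept strings end in {2}, Reject strings end in {0,1}; accept={2}.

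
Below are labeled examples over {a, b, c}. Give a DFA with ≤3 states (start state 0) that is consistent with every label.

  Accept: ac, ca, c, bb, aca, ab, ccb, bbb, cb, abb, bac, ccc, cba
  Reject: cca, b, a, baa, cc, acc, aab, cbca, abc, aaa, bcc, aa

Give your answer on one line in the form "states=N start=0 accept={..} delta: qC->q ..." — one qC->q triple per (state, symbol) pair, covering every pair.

states=3 start=0 accept={2} delta: 0a->1 0b->1 0c->2 1a->0 1b->2 1c->2 2a->2 2b->2 2c->1

State merging on the prefix tree: take the shortest (then alphabetical) example prefix whose next move is undefined and point that move at state 0, else 1, else 2, ...; a target is out if some Accept/Reject pair would then sit in one state with the same input left (inseparable). If every existing state is out, open a new one.
a: 0a undefined. 0a->0: no, ab/b meet in 0 with "b" left. Open state 1: 0a->1.
b: 0b undefined. 0b->0: no, bb/b meet in 0. 0b->1: ok.
c: 0c undefined. 0c->0: no, ca/cca meet in 1. 0c->1: no, ac/cc meet in 1 with "c" left. Open state 2: 0c->2.
aa: 1a undefined. 1a->0: ok.
ab: 1b undefined. 1b->0: no, c/abc meet in 2. 1b->1: no, ac/abc meet in 1 with "c" left. 1b->2: ok.
ac: 1c undefined. 1c->0: no, ac/aa meet in 0. 1c->1: no, ac/b meet in 1. 1c->2: ok.
ca: 2a undefined. 2a->0: no, ca/aa meet in 0. 2a->1: no, ca/b meet in 1. 2a->2: ok.
cb: 2b undefined. 2b->0: no, ac/cbca meet in 2. 2b->1: no, ac/cbca meet in 2. 2b->2: ok.
cc: 2c undefined. 2c->0: no, ccb/cca meet in 1. 2c->1: ok.
All examples now run through 3 states with every (state, symbol) defined. Accept strings end in {2}, Reject strings end in {0,1}; accept={2}.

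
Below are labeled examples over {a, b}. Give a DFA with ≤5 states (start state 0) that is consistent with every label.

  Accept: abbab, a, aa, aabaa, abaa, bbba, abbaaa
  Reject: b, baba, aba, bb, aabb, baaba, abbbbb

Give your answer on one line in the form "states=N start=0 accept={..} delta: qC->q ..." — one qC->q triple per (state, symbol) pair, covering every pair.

Grow the machine one transition at a time. Run the examples from 0; the earliest place one falls off (shortest prefix, ties alphabetical) gets sent to the lowest-numbered state that keeps every Accept/Reject pair distinguishable — a pair clashes when both reach the same state with identical unread suffix — and to a fresh state only if none does.
a: 0a undefined. 0a->0: ok.
b: 0b undefined. 0b->0: no, abbab/b meet in 0. Open state 1: 0b->1.
ba: 1a undefined. 1a->0: no, a/baba meet in 0. 1a->1: no, aabaa/b meet in 1. Open state 2: 1a->2.
bb: 1b undefined. 1b->0: no, abbab/b meet in 1. 1b->1: no, bbba/aba meet in 2. 1b->2: no, bbba/baba meet in 2 with "ba" left. Open state 3: 1b->3.
baa: 2a undefined. 2a->0: ok.
bab: 2b undefined. 2b->0: no, a/baba meet in 0. 2b->1: ok.
bbb: 3b undefined. 3b->0: ok.
abba: 3a undefined. 3a->0: no, abbab/b meet in 1. 3a->1: no, abbab/bb meet in 3. 3a->2: no, abbab/b meet in 1. 3a->3: no, abbaaa/bb meet in 3. Open state 4: 3a->4.
abbaa: 4a undefined. 4a->0: ok.
abbab: 4b undefined. 4b->0: ok.
All examples now run through 5 states with every (state, symbol) defined. Accept strings end in {0}, Reject strings end in {1,2,3}; accept={0}.

states=5 start=0 accept={0} delta: 0a->0 0b->1 1a->2 1b->3 2a->0 2b->1 3a->4 3b->0 4a->0 4b->0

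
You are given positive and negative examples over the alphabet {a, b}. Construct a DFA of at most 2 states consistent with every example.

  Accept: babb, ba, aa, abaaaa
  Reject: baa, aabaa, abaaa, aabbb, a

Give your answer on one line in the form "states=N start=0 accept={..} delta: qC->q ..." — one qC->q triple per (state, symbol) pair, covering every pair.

Grow the machine one transition at a time. Run the examples from 0; the earliest place one falls off (shortest prefix, ties alphabetical) gets sent to the lowest-numbered state that keeps every Accept/Reject pair distinguishable — a pair clashes when both reach the same state with identical unread suffix — and to a fresh state only if none does.
a: 0a undefined. 0a->0: no, aa/a meet in 0. Open state 1: 0a->1.
b: 0b undefined. 0b->0: no, ba/a meet in 1. 0b->1: ok.
aa: 1a undefined. 1a->0: ok.
ab: 1b undefined. 1b->0: ok.
All examples now run through 2 states with every (state, symbol) defined. Accept strings end in {0}, Reject strings end in {1}; accept={0}.

states=2 start=0 accept={0} delta: 0a->1 0b->1 1a->0 1b->0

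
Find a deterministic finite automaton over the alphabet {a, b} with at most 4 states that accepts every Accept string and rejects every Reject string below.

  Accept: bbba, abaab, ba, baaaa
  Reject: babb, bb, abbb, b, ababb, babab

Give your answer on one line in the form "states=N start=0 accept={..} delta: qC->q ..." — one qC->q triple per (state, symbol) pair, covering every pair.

states=4 start=0 accept={2,3} delta: 0a->0 0b->1 1a->2 1b->0 2a->2 2b->3 3a->0 3b->0

Fold the examples into a partial DFA from state 0: repeatedly fix the first undefined (state, symbol) met by the shortest-then-alphabetical prefix, trying targets in increasing order and rejecting any under which an Accept and a Reject string meet in one state with the same remainder; add a state when all current targets are rejected. Accepting states are where Accept strings end.
a: 0a undefined. 0a->0: ok.
b: 0b undefined. 0b->0: no, bbba/babb meet in 0. Open state 1: 0b->1.
ba: 1a undefined. 1a->0: no, abaab/b meet in 1. 1a->1: no, abaab/bb meet in 1 with "b" left. Open state 2: 1a->2.
bb: 1b undefined. 1b->0: ok.
baa: 2a undefined. 2a->0: no, abaab/abbb meet in 1. 2a->1: no, abaab/bb meet in 0. 2a->2: ok.
bab: 2b undefined. 2b->0: no, abaab/bb meet in 0. 2b->1: no, abaab/abbb meet in 1. 2b->2: no, bbba/babb meet in 2. Open state 3: 2b->3.
baba: 3a undefined. 3a->0: ok.
babb: 3b undefined. 3b->0: ok.
All examples now run through 4 states with every (state, symbol) defined. Accept strings end in {2,3}, Reject strings end in {0,1}; accept={2,3}.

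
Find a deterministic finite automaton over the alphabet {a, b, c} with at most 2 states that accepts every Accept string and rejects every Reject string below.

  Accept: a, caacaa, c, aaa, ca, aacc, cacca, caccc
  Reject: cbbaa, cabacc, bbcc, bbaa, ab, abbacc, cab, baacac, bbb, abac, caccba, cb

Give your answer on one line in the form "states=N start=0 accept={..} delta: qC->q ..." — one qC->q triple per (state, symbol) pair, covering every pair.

states=2 start=0 accept={0} delta: 0a->0 0b->1 0c->0 1a->1 1b->1 1c->1

State merging on the prefix tree: take the shortest (then alphabetical) example prefix whose next move is undefined and point that move at state 0, else 1, else 2, ...; a target is out if some Accept/Reject pair would then sit in one state with the same input left (inseparable). If every existing state is out, open a new one.
a: 0a undefined. 0a->0: ok.
b: 0b undefined. 0b->0: no, a/bbaa meet in 0. Open state 1: 0b->1.
c: 0c undefined. 0c->0: ok.
ba: 1a undefined. 1a->0: no, a/cabacc meet in 0. 1a->1: ok.
bb: 1b undefined. 1b->0: no, a/cbbaa meet in 0. 1b->1: ok.
bbc: 1c undefined. 1c->0: no, a/cabacc meet in 0. 1c->1: ok.
All examples now run through 2 states with every (state, symbol) defined. Accept strings end in {0}, Reject strings end in {1}; accept={0}.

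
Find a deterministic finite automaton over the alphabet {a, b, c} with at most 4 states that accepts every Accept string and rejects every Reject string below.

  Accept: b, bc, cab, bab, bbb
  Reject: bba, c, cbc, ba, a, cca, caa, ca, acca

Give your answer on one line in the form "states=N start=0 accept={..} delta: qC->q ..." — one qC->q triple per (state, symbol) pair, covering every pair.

states=3 start=0 accept={1} delta: 0a->0 0b->1 0c->2 1a->0 1b->0 1c->1 2a->0 2b->0 2c->0

State merging on the prefix tree: take the shortest (then alphabetical) example prefix whose next move is undefined and point that move at state 0, else 1, else 2, ...; a target is out if some Accept/Reject pair would then sit in one state with the same input left (inseparable). If every existing state is out, open a new one.
a: 0a undefined. 0a->0: ok.
b: 0b undefined. 0b->0: no, b/bba meet in 0. Open state 1: 0b->1.
c: 0c undefined. 0c->0: no, bc/cbc meet in 1 with "c" left. 0c->1: no, b/c meet in 1. Open state 2: 0c->2.
ba: 1a undefined. 1a->0: ok.
bb: 1b undefined. 1b->0: ok.
bc: 1c undefined. 1c->0: no, bc/bba meet in 0. 1c->1: ok.
ca: 2a undefined. 2a->0: ok.
cb: 2b undefined. 2b->0: ok.
cc: 2c undefined. 2c->0: ok.
All examples now run through 3 states with every (state, symbol) defined. Accept strings end in {1}, Reject strings end in {0,2}; accept={1}.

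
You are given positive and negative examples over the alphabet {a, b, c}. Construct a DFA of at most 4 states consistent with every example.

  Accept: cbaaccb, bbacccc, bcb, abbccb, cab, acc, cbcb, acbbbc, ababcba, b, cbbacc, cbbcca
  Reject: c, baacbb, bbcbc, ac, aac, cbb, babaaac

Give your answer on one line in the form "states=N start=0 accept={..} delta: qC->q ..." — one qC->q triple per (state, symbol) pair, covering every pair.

State merging on the prefix tree: take the shortest (then alphabetical) example prefix whose next move is undefined and point that move at state 0, else 1, else 2, ...; a target is out if some Accept/Reject pair would then sit in one state with the same input left (inseparable). If every existing state is out, open a new one.
a: 0a undefined. 0a->0: ok.
b: 0b undefined. 0b->0: ok.
c: 0c undefined. 0c->0: no, cbaaccb/c meet in 0. Open state 1: 0c->1.
ca: 1a undefined. 1a->0: ok.
cb: 1b undefined. 1b->0: no, bcb/baacbb meet in 0. 1b->1: no, bcb/c meet in 1. Open state 2: 1b->2.
acc: 1c undefined. 1c->0: ok.
cba: 2a undefined. 2a->0: ok.
cbb: 2b undefined. 2b->0: no, cbaaccb/baacbb meet in 0. 2b->1: no, acbbbc/bbcbc meet in 2 with "c" left. 2b->2: no, bcb/baacbb meet in 2. Open state 3: 2b->3.
cbc: 2c undefined. 2c->0: no, cbaaccb/bbcbc meet in 0. 2c->1: ok.
cbba: 3a undefined. 3a->0: ok.
cbbc: 3c undefined. 3c->0: ok.
acbbb: 3b undefined. 3b->0: no, acbbbc/c meet in 1. 3b->1: ok.
All examples now run through 4 states with every (state, symbol) defined. Accept strings end in {0,2}, Reject strings end in {1,3}; accept={0,2}.

states=4 start=0 accept={0,2} delta: 0a->0 0b->0 0c->1 1a->0 1b->2 1c->0 2a->0 2b->3 2c->1 3a->0 3b->1 3c->0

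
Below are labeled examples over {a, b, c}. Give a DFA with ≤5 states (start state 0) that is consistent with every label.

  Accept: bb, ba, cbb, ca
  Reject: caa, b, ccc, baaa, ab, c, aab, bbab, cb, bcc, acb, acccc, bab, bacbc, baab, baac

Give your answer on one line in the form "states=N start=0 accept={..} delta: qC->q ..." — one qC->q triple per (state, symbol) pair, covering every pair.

states=5 start=0 accept={0,3} delta: 0a->0 0b->1 0c->2 1a->3 1b->0 1c->0 2a->3 2b->1 2c->2 3a->4 3b->1 3c->1 4a->1 4b->1 4c->1

Grow the machine one transition at a time. Run the examples from 0; the earliest place one falls off (shortest prefix, ties alphabetical) gets sent to the lowest-numbered state that keeps every Accept/Reject pair distinguishable — a pair clashes when both reach the same state with identical unread suffix — and to a fresh state only if none does.
a: 0a undefined. 0a->0: ok.
b: 0b undefined. 0b->0: no, bb/b meet in 0. Open state 1: 0b->1.
c: 0c undefined. 0c->0: no, ca/caa meet in 0. 0c->1: no, bb/cb meet in 1 with "b" left. Open state 2: 0c->2.
ba: 1a undefined. 1a->0: no, ba/baaa meet in 0. 1a->1: no, bb/bab meet in 1 with "b" left. 1a->2: no, ba/c meet in 2. Open state 3: 1a->3.
bb: 1b undefined. 1b->0: ok.
bc: 1c undefined. 1c->0: ok.
ca: 2a undefined. 2a->0: no, bb/caa meet in 0. 2a->1: no, ba/caa meet in 3. 2a->2: no, ca/caa meet in 2. 2a->3: ok.
cb: 2b undefined. 2b->0: no, bb/cb meet in 0. 2b->1: ok.
cc: 2c undefined. 2c->0: no, bb/acccc meet in 0. 2c->1: no, bb/ccc meet in 0. 2c->2: ok.
baa: 3a undefined. 3a->0: no, bb/caa meet in 0. 3a->1: no, bb/baab meet in 0. 3a->2: no, ba/baaa meet in 3. 3a->3: no, ba/caa meet in 3. Open state 4: 3a->4.
bab: 3b undefined. 3b->0: no, bb/bab meet in 0. 3b->1: ok.
bac: 3c undefined. 3c->0: no, bb/bacbc meet in 0. 3c->1: ok.
baaa: 4a undefined. 4a->0: no, bb/baaa meet in 0. 4a->1: ok.
baab: 4b undefined. 4b->0: no, bb/baab meet in 0. 4b->1: ok.
baac: 4c undefined. 4c->0: no, bb/baac meet in 0. 4c->1: ok.
All examples now run through 5 states with every (state, symbol) defined. Accept strings end in {0,3}, Reject strings end in {1,2,4}; accept={0,3}.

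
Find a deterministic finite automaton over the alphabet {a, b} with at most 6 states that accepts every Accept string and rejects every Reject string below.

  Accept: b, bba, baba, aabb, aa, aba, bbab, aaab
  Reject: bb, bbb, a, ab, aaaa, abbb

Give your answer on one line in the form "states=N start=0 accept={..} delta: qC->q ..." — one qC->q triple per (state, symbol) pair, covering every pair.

states=4 start=0 accept={0,2,3} delta: 0a->1 0b->2 1a->3 1b->1 2a->0 2b->1 3a->0 3b->0

Fold the examples into a partial DFA from state 0: repeatedly fix the first undefined (state, symbol) met by the shortest-then-alphabetical prefix, trying targets in increasing order and rejecting any under which an Accept and a Reject string meet in one state with the same remainder; add a state when all current targets are rejected. Accepting states are where Accept strings end.
a: 0a undefined. 0a->0: no, b/ab meet in 0 with "b" left. Open state 1: 0a->1.
b: 0b undefined. 0b->0: no, b/bb meet in 0. 0b->1: no, b/a meet in 1. Open state 2: 0b->2.
aa: 1a undefined. 1a->0: no, aabb/bb meet in 2 with "b" left. 1a->1: no, aa/a meet in 1. 1a->2: no, aabb/bbb meet in 2 with "bb" left. Open state 3: 1a->3.
ab: 1b undefined. 1b->0: no, aba/a meet in 1. 1b->1: ok.
ba: 2a undefined. 2a->0: ok.
bb: 2b undefined. 2b->0: no, b/bbb meet in 2. 2b->1: ok.
aaa: 3a undefined. 3a->0: ok.
aab: 3b undefined. 3b->0: ok.
All examples now run through 4 states with every (state, symbol) defined. Accept strings end in {0,2,3}, Reject strings end in {1}; accept={0,2,3}.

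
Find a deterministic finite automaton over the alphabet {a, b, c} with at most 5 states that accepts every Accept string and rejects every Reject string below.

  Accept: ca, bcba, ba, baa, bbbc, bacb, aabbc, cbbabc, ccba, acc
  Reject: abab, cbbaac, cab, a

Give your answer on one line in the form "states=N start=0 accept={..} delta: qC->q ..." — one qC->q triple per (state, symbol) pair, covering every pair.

Fold the examples into a partial DFA from state 0: repeatedly fix the first undefined (state, symbol) met by the shortest-then-alphabetical prefix, trying targets in increasing order and rejecting any under which an Accept and a Reject string meet in one state with the same remainder; add a state when all current targets are rejected. Accepting states are where Accept strings end.
a: 0a undefined. 0a->0: ok.
b: 0b undefined. 0b->0: no, ba/abab meet in 0. Open state 1: 0b->1.
c: 0c undefined. 0c->0: no, ca/a meet in 0. 0c->1: ok.
ba: 1a undefined. 1a->0: no, ca/a meet in 0. 1a->1: ok.
bb: 1b undefined. 1b->0: no, bbbc/cbbaac meet in 1 with "c" left. 1b->1: no, ca/abab meet in 1. Open state 2: 1b->2.
bc: 1c undefined. 1c->0: no, acc/a meet in 0. 1c->1: no, bacb/abab meet in 2. 1c->2: no, acc/abab meet in 2. Open state 3: 1c->3.
bbb: 2b undefined. 2b->0: no, ca/cbbaac meet in 1. 2b->1: no, bbbc/cbbaac meet in 3. 2b->2: ok.
bcb: 3b undefined. 3b->0: no, bcba/a meet in 0. 3b->1: ok.
bbbc: 2c undefined. 2c->0: no, bbbc/a meet in 0. 2c->1: ok.
cbba: 2a undefined. 2a->0: no, ca/cbbaac meet in 1. 2a->1: no, acc/cbbaac meet in 3. 2a->2: no, ca/cbbaac meet in 1. 2a->3: ok.
cbbaa: 3a undefined. 3a->0: no, ca/cbbaac meet in 1. 3a->1: no, cbbabc/cbbaac meet in 3. 3a->2: no, ca/cbbaac meet in 1. 3a->3: ok.
cbbaac: 3c undefined. 3c->0: ok.
All examples now run through 4 states with every (state, symbol) defined. Accept strings end in {1,3}, Reject strings end in {0,2}; accept={1,3}.

states=4 start=0 accept={1,3} delta: 0a->0 0b->1 0c->1 1a->1 1b->2 1c->3 2a->3 2b->2 2c->1 3a->3 3b->1 3c->0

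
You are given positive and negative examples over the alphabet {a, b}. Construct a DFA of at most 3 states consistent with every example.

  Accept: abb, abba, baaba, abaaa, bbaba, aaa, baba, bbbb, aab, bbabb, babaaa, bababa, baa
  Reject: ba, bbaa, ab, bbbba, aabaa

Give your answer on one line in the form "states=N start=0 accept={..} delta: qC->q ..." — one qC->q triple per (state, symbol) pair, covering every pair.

Grow the machine one transition at a time. Run the examples from 0; the earliest place one falls off (shortest prefix, ties alphabetical) gets sent to the lowest-numbered state that keeps every Accept/Reject pair distinguishable — a pair clashes when both reach the same state with identical unread suffix — and to a fresh state only if none does.
a: 0a undefined. 0a->0: no, aab/ab meet in 0 with "b" left. Open state 1: 0a->1.
b: 0b undefined. 0b->0: no, baa/bbaa meet in 1 with "a" left. 0b->1: ok.
aa: 1a undefined. 1a->0: no, aaa/aabaa meet in 1. 1a->1: no, aaa/ba meet in 1. Open state 2: 1a->2.
ab: 1b undefined. 1b->0: no, abb/bbbba meet in 1. 1b->1: no, abb/ab meet in 1. 1b->2: ok.
aaa: 2a undefined. 2a->0: no, baaba/ba meet in 2. 2a->1: ok.
aab: 2b undefined. 2b->0: ok.
All examples now run through 3 states with every (state, symbol) defined. Accept strings end in {0,1}, Reject strings end in {2}; accept={0,1}.

states=3 start=0 accept={0,1} delta: 0a->1 0b->1 1a->2 1b->2 2a->1 2b->0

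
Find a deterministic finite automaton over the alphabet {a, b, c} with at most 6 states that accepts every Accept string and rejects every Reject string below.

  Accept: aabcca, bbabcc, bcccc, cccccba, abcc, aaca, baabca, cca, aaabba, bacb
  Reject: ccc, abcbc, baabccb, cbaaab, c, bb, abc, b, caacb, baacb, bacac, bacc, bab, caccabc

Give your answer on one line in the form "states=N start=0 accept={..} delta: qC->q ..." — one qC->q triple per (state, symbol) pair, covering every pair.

states=6 start=0 accept={3,5} delta: 0a->0 0b->1 0c->2 1a->2 1b->2 1c->2 2a->3 2b->0 2c->3 3a->3 3b->3 3c->4 4a->3 4b->0 4c->5 5a->0 5b->0 5c->1

State merging on the prefix tree: take the shortest (then alphabetical) example prefix whose next move is undefined and point that move at state 0, else 1, else 2, ...; a target is out if some Accept/Reject pair would then sit in one state with the same input left (inseparable). If every existing state is out, open a new one.
a: 0a undefined. 0a->0: ok.
b: 0b undefined. 0b->0: no, bbabcc/bacc meet in 0 with "cc" left. Open state 1: 0b->1.
c: 0c undefined. 0c->0: no, aaca/ccc meet in 0. 0c->1: no, abcc/ccc meet in 1 with "cc" left. Open state 2: 0c->2.
ba: 1a undefined. 1a->0: no, bacb/baacb meet in 2 with "b" left. 1a->1: no, abcc/bacc meet in 1 with "cc" left. 1a->2: ok.
bb: 1b undefined. 1b->0: no, aaabba/bb meet in 0. 1b->1: no, aaabba/c meet in 2. 1b->2: ok.
bc: 1c undefined. 1c->0: no, bcccc/ccc meet in 2 with "cc" left. 1c->1: no, aabcca/c meet in 2. 1c->2: ok.
ca: 2a undefined. 2a->0: no, bacb/baabccb meet in 2 with "cb" left. 2a->1: no, bbabcc/ccc meet in 2 with "cc" left. 2a->2: no, aaca/c meet in 2. Open state 3: 2a->3.
cb: 2b undefined. 2b->0: ok.
cc: 2c undefined. 2c->0: no, aabcca/bab meet in 0. 2c->1: no, aabcca/ccc meet in 2. 2c->2: no, bcccc/ccc meet in 2. 2c->3: ok.
caa: 3a undefined. 3a->0: no, aabcca/caacb meet in 0. 3a->1: no, aabcca/cbaaab meet in 1. 3a->2: no, aabcca/abcbc meet in 2. 3a->3: ok.
cac: 3c undefined. 3c->0: no, bcccc/abcbc meet in 2. 3c->1: no, bcccc/abcbc meet in 2. 3c->2: no, cccccba/caacb meet in 0. 3c->3: no, aabcca/ccc meet in 3. Open state 4: 3c->4.
baab: 3b undefined. 3b->0: no, bacb/baabccb meet in 0. 3b->1: no, bacb/baabccb meet in 1. 3b->2: no, bbabcc/ccc meet in 4. 3b->3: ok.
cacc: 4c undefined. 4c->0: no, bbabcc/bab meet in 0. 4c->1: no, bbabcc/cbaaab meet in 1. 4c->2: no, bbabcc/abcbc meet in 2. 4c->3: no, aabcca/baabccb meet in 3. 4c->4: no, bbabcc/ccc meet in 4. Open state 5: 4c->5.
baacb: 4b undefined. 4b->0: ok.
cacca: 5a undefined. 5a->0: ok.
ccccc: 5c undefined. 5c->0: no, cccccba/abcbc meet in 2. 5c->1: ok.
baabca: 4a undefined. 4a->0: no, baabca/caacb meet in 0. 4a->1: no, baabca/cbaaab meet in 1. 4a->2: no, baabca/abcbc meet in 2. 4a->3: ok.
baabccb: 5b undefined. 5b->0: ok.
All examples now run through 6 states with every (state, symbol) defined. Accept strings end in {3,5}, Reject strings end in {0,1,2,4}; accept={3,5}.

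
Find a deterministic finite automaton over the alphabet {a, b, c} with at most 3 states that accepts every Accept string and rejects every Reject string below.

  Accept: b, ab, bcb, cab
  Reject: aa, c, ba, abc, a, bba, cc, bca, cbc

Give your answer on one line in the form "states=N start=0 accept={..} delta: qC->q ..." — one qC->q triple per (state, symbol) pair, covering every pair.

State merging on the prefix tree: take the shortest (then alphabetical) example prefix whose next move is undefined and point that move at state 0, else 1, else 2, ...; a target is out if some Accept/Reject pair would then sit in one state with the same input left (inseparable). If every existing state is out, open a new one.
a: 0a undefined. 0a->0: ok.
b: 0b undefined. 0b->0: no, b/aa meet in 0. Open state 1: 0b->1.
c: 0c undefined. 0c->0: ok.
ba: 1a undefined. 1a->0: ok.
bb: 1b undefined. 1b->0: ok.
bc: 1c undefined. 1c->0: ok.
All examples now run through 2 states with every (state, symbol) defined. Accept strings end in {1}, Reject strings end in {0}; accept={1}.

states=2 start=0 accept={1} delta: 0a->0 0b->1 0c->0 1a->0 1b->0 1c->0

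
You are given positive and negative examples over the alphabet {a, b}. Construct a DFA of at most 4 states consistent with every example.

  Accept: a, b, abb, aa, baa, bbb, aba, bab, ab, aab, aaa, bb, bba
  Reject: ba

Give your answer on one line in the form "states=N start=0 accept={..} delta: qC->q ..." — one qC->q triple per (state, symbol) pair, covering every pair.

Fold the examples into a partial DFA from state 0: repeatedly fix the first undefined (state, symbol) met by the shortest-then-alphabetical prefix, trying targets in increasing order and rejecting any under which an Accept and a Reject string meet in one state with the same remainder; add a state when all current targets are rejected. Accepting states are where Accept strings end.
a: 0a undefined. 0a->0: no, aba/ba meet in 0 with "ba" left. Open state 1: 0a->1.
b: 0b undefined. 0b->0: no, a/ba meet in 1. 0b->1: no, aa/ba meet in 1 with "a" left. Open state 2: 0b->2.
aa: 1a undefined. 1a->0: ok.
ab: 1b undefined. 1b->0: ok.
ba: 2a undefined. 2a->0: no, aa/ba meet in 0. 2a->1: no, a/ba meet in 1. 2a->2: no, b/ba meet in 2. Open state 3: 2a->3.
bb: 2b undefined. 2b->0: ok.
baa: 3a undefined. 3a->0: ok.
bab: 3b undefined. 3b->0: ok.
All examples now run through 4 states with every (state, symbol) defined. Accept strings end in {0,1,2}, Reject strings end in {3}; accept={0,1,2}.

states=4 start=0 accept={0,1,2} delta: 0a->1 0b->2 1a->0 1b->0 2a->3 2b->0 3a->0 3b->0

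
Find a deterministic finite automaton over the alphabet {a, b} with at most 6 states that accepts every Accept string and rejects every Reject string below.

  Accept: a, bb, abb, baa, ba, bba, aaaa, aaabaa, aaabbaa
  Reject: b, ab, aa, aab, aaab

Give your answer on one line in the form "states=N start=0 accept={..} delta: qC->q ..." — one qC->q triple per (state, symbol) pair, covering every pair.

states=5 start=0 accept={0,1} delta: 0a->1 0b->2 1a->3 1b->2 2a->0 2b->0 3a->4 3b->2 4a->0 4b->3

Grow the machine one transition at a time. Run the examples from 0; the earliest place one falls off (shortest prefix, ties alphabetical) gets sent to the lowest-numbered state that keeps every Accept/Reject pair distinguishable — a pair clashes when both reach the same state with identical unread suffix — and to a fresh state only if none does.
a: 0a undefined. 0a->0: no, a/aa meet in 0. Open state 1: 0a->1.
b: 0b undefined. 0b->0: no, bb/b meet in 0. 0b->1: no, a/b meet in 1. Open state 2: 0b->2.
aa: 1a undefined. 1a->0: no, aaaa/aa meet in 0. 1a->1: no, a/aa meet in 1. 1a->2: no, bb/aab meet in 2 with "b" left. Open state 3: 1a->3.
ab: 1b undefined. 1b->0: no, abb/b meet in 2. 1b->1: no, a/ab meet in 1. 1b->2: ok.
ba: 2a undefined. 2a->0: ok.
bb: 2b undefined. 2b->0: ok.
aaa: 3a undefined. 3a->0: no, aaabbaa/aa meet in 3. 3a->1: no, aaaa/aa meet in 3. 3a->2: no, bb/aaab meet in 0. 3a->3: no, aaaa/aa meet in 3. Open state 4: 3a->4.
aab: 3b undefined. 3b->0: no, bb/aab meet in 0. 3b->1: no, a/aab meet in 1. 3b->2: ok.
aaaa: 4a undefined. 4a->0: ok.
aaab: 4b undefined. 4b->0: no, bb/aaab meet in 0. 4b->1: no, a/aaab meet in 1. 4b->2: no, aaabbaa/aa meet in 3. 4b->3: ok.
All examples now run through 5 states with every (state, symbol) defined. Accept strings end in {0,1}, Reject strings end in {2,3}; accept={0,1}.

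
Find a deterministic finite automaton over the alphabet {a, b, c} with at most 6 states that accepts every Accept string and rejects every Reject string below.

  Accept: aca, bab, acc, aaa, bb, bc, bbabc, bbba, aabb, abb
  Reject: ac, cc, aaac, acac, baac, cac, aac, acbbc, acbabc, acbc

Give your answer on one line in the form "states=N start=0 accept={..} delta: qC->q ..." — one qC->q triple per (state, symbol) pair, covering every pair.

states=4 start=0 accept={0,1} delta: 0a->1 0b->0 0c->1 1a->1 1b->0 1c->2 2a->1 2b->3 2c->0 3a->2 3b->1 3c->2

State merging on the prefix tree: take the shortest (then alphabetical) example prefix whose next move is undefined and point that move at state 0, else 1, else 2, ...; a target is out if some Accept/Reject pair would then sit in one state with the same input left (inseparable). If every existing state is out, open a new one.
a: 0a undefined. 0a->0: no, acc/cc meet in 0 with "cc" left. Open state 1: 0a->1.
b: 0b undefined. 0b->0: ok.
c: 0c undefined. 0c->0: no, bb/cc meet in 0. 0c->1: ok.
aa: 1a undefined. 1a->0: no, aaa/baac meet in 1. 1a->1: ok.
ab: 1b undefined. 1b->0: ok.
ac: 1c undefined. 1c->0: no, aca/acbbc meet in 1. 1c->1: no, aca/ac meet in 1. Open state 2: 1c->2.
aca: 2a undefined. 2a->0: no, aaa/acac meet in 1. 2a->1: ok.
acb: 2b undefined. 2b->0: no, aca/acbbc meet in 1. 2b->1: no, aca/acbbc meet in 1. 2b->2: no, aca/acbabc meet in 1. Open state 3: 2b->3.
acc: 2c undefined. 2c->0: ok.
acba: 3a undefined. 3a->0: no, aca/acbabc meet in 1. 3a->1: no, aca/acbabc meet in 1. 3a->2: ok.
acbb: 3b undefined. 3b->0: no, aca/acbbc meet in 1. 3b->1: ok.
acbc: 3c undefined. 3c->0: no, bab/acbabc meet in 0. 3c->1: no, aca/acbabc meet in 1. 3c->2: ok.
All examples now run through 4 states with every (state, symbol) defined. Accept strings end in {0,1}, Reject strings end in {2}; accept={0,1}.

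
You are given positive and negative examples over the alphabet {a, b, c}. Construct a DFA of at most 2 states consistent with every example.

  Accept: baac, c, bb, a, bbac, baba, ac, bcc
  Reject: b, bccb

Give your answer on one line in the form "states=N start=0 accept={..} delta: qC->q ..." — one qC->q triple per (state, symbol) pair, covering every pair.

State merging on the prefix tree: take the shortest (then alphabetical) example prefix whose next move is undefined and point that move at state 0, else 1, else 2, ...; a target is out if some Accept/Reject pair would then sit in one state with the same input left (inseparable). If every existing state is out, open a new one.
a: 0a undefined. 0a->0: ok.
b: 0b undefined. 0b->0: no, bb/b meet in 0. Open state 1: 0b->1.
c: 0c undefined. 0c->0: ok.
ba: 1a undefined. 1a->0: ok.
bb: 1b undefined. 1b->0: ok.
bc: 1c undefined. 1c->0: ok.
All examples now run through 2 states with every (state, symbol) defined. Accept strings end in {0}, Reject strings end in {1}; accept={0}.

states=2 start=0 accept={0} delta: 0a->0 0b->1 0c->0 1a->0 1b->0 1c->0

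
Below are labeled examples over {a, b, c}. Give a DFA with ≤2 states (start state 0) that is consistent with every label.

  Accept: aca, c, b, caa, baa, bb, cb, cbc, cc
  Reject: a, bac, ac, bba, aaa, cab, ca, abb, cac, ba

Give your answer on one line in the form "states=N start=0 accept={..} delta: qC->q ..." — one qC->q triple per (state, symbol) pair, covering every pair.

State merging on the prefix tree: take the shortest (then alphabetical) example prefix whose next move is undefined and point that move at state 0, else 1, else 2, ...; a target is out if some Accept/Reject pair would then sit in one state with the same input left (inseparable). If every existing state is out, open a new one.
a: 0a undefined. 0a->0: no, aca/ca meet in 0 with "ca" left. Open state 1: 0a->1.
b: 0b undefined. 0b->0: ok.
c: 0c undefined. 0c->0: ok.
aa: 1a undefined. 1a->0: ok.
ab: 1b undefined. 1b->0: no, c/cab meet in 0. 1b->1: ok.
ac: 1c undefined. 1c->0: no, aca/a meet in 1. 1c->1: ok.
All examples now run through 2 states with every (state, symbol) defined. Accept strings end in {0}, Reject strings end in {1}; accept={0}.

states=2 start=0 accept={0} delta: 0a->1 0b->0 0c->0 1a->0 1b->1 1c->1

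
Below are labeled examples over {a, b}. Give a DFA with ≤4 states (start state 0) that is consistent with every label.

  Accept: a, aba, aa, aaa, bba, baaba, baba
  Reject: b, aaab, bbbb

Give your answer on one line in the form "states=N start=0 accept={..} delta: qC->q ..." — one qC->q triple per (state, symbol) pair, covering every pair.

State merging on the prefix tree: take the shortest (then alphabetical) example prefix whose next move is undefined and point that move at state 0, else 1, else 2, ...; a target is out if some Accept/Reject pair would then sit in one state with the same input left (inseparable). If every existing state is out, open a new one.
a: 0a undefined. 0a->0: ok.
b: 0b undefined. 0b->0: no, a/b meet in 0. Open state 1: 0b->1.
ba: 1a undefined. 1a->0: ok.
bb: 1b undefined. 1b->0: no, a/bbbb meet in 0. 1b->1: ok.
All examples now run through 2 states with every (state, symbol) defined. Accept strings end in {0}, Reject strings end in {1}; accept={0}.

states=2 start=0 accept={0} delta: 0a->0 0b->1 1a->0 1b->1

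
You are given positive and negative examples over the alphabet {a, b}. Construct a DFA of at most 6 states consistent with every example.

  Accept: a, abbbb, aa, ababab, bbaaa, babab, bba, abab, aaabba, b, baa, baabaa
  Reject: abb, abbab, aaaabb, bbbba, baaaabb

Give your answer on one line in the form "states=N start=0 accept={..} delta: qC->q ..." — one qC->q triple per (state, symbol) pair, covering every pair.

states=4 start=0 accept={0,1,3} delta: 0a->0 0b->1 1a->0 1b->2 2a->1 2b->3 3a->2 3b->3

Fold the examples into a partial DFA from state 0: repeatedly fix the first undefined (state, symbol) met by the shortest-then-alphabetical prefix, trying targets in increasing order and rejecting any under which an Accept and a Reject string meet in one state with the same remainder; add a state when all current targets are rejected. Accepting states are where Accept strings end.
a: 0a undefined. 0a->0: ok.
b: 0b undefined. 0b->0: no, a/abb meet in 0. Open state 1: 0b->1.
ba: 1a undefined. 1a->0: ok.
bb: 1b undefined. 1b->0: no, a/abb meet in 0. 1b->1: no, a/bbbba meet in 0. Open state 2: 1b->2.
bba: 2a undefined. 2a->0: no, ababab/abbab meet in 1. 2a->1: ok.
bbb: 2b undefined. 2b->0: no, a/bbbba meet in 0. 2b->1: no, abbbb/abb meet in 2. 2b->2: no, abbbb/abb meet in 2. Open state 3: 2b->3.
bbbb: 3b undefined. 3b->0: no, a/bbbba meet in 0. 3b->1: no, a/bbbba meet in 0. 3b->2: no, abbbb/abb meet in 2. 3b->3: ok.
bbbba: 3a undefined. 3a->0: no, a/bbbba meet in 0. 3a->1: no, ababab/bbbba meet in 1. 3a->2: ok.
All examples now run through 4 states with every (state, symbol) defined. Accept strings end in {0,1,3}, Reject strings end in {2}; accept={0,1,3}.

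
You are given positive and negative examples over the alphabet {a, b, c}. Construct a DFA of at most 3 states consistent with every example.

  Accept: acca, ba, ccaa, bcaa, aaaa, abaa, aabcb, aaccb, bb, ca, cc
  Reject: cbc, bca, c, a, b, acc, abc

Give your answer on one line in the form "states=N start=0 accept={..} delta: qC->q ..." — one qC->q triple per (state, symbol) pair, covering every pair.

states=3 start=0 accept={0,2} delta: 0a->1 0b->1 0c->1 1a->0 1b->0 1c->2 2a->1 2b->0 2c->1

Fold the examples into a partial DFA from state 0: repeatedly fix the first undefined (state, symbol) met by the shortest-then-alphabetical prefix, trying targets in increasing order and rejecting any under which an Accept and a Reject string meet in one state with the same remainder; add a state when all current targets are rejected. Accepting states are where Accept strings end.
a: 0a undefined. 0a->0: no, aaaa/a meet in 0. Open state 1: 0a->1.
b: 0b undefined. 0b->0: no, ba/a meet in 1. 0b->1: ok.
c: 0c undefined. 0c->0: no, ca/a meet in 1. 0c->1: ok.
aa: 1a undefined. 1a->0: ok.
ab: 1b undefined. 1b->0: ok.
ac: 1c undefined. 1c->0: no, aabcb/cbc meet in 1. 1c->1: no, acca/bca meet in 0. Open state 2: 1c->2.
acc: 2c undefined. 2c->0: no, acca/cbc meet in 1. 2c->1: ok.
bca: 2a undefined. 2a->0: no, acca/bca meet in 0. 2a->1: ok.
aabcb: 2b undefined. 2b->0: ok.
All examples now run through 3 states with every (state, symbol) defined. Accept strings end in {0,2}, Reject strings end in {1}; accept={0,2}.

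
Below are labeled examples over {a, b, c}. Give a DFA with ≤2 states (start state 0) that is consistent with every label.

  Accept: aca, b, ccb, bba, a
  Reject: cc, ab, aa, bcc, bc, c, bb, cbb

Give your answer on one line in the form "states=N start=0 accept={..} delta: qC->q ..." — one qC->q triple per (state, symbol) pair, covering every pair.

states=2 start=0 accept={1} delta: 0a->1 0b->1 0c->0 1a->0 1b->0 1c->0

Fold the examples into a partial DFA from state 0: repeatedly fix the first undefined (state, symbol) met by the shortest-then-alphabetical prefix, trying targets in increasing order and rejecting any under which an Accept and a Reject string meet in one state with the same remainder; add a state when all current targets are rejected. Accepting states are where Accept strings end.
a: 0a undefined. 0a->0: no, b/ab meet in 0 with "b" left. Open state 1: 0a->1.
b: 0b undefined. 0b->0: no, b/bb meet in 0. 0b->1: ok.
c: 0c undefined. 0c->0: ok.
aa: 1a undefined. 1a->0: ok.
ab: 1b undefined. 1b->0: ok.
ac: 1c undefined. 1c->0: ok.
All examples now run through 2 states with every (state, symbol) defined. Accept strings end in {1}, Reject strings end in {0}; accept={1}.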